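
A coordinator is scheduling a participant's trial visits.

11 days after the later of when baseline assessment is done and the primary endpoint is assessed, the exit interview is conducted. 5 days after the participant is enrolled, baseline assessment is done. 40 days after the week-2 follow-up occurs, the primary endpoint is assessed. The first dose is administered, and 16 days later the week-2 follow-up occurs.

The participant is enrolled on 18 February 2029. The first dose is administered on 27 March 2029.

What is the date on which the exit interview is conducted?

The participant is enrolled: Feb 18, 2029.
Baseline assessment is done: Feb 18, 2029 + 5 days = Feb 23, 2029.
The first dose is administered: Mar 27, 2029.
The week-2 follow-up occurs: Mar 27, 2029 + 16 days = Apr 12, 2029.
The primary endpoint is assessed: Apr 12, 2029 + 40 days = May 22, 2029.
Both prerequisites met — baseline assessment is done (Feb 23, 2029), the primary endpoint is assessed (May 22, 2029); the later is May 22, 2029.
The exit interview is conducted: May 22, 2029 + 11 days = Jun 2, 2029.

2 June 2029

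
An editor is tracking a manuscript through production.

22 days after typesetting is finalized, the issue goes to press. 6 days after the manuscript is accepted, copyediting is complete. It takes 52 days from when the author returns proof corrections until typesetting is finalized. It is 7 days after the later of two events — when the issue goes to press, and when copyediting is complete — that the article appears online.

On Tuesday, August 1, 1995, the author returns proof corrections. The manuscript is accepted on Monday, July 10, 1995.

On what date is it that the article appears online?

Saturday, October 21, 1995

The author returns proof corrections: Aug 1, 1995.
Typesetting is finalized: Aug 1, 1995 + 52 days = Sep 22, 1995.
The issue goes to press: Sep 22, 1995 + 22 days = Oct 14, 1995.
The manuscript is accepted: Jul 10, 1995.
Copyediting is complete: Jul 10, 1995 + 6 days = Jul 16, 1995.
Both prerequisites met — the issue goes to press (Oct 14, 1995), copyediting is complete (Jul 16, 1995); the later is Oct 14, 1995.
The article appears online: Oct 14, 1995 + 7 days = Oct 21, 1995.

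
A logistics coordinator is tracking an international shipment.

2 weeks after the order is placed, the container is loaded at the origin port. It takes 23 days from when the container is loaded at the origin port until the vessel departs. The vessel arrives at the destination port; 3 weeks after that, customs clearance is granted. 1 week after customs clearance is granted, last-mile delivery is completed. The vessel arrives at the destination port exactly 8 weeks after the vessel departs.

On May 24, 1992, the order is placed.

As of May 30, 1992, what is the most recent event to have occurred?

The order is placed

The order is placed: May 24, 1992.
The container is loaded at the origin port: May 24, 1992 + 2 weeks = Jun 7, 1992.
The vessel departs: Jun 7, 1992 + 23 days = Jun 30, 1992.
The vessel arrives at the destination port: Jun 30, 1992 + 8 weeks = Aug 25, 1992.
Customs clearance is granted: Aug 25, 1992 + 3 weeks = Sep 15, 1992.
Last-mile delivery is completed: Sep 15, 1992 + 1 week = Sep 22, 1992.
May 30, 1992 falls between when the order is placed (May 24, 1992) and when the container is loaded at the origin port (Jun 7, 1992).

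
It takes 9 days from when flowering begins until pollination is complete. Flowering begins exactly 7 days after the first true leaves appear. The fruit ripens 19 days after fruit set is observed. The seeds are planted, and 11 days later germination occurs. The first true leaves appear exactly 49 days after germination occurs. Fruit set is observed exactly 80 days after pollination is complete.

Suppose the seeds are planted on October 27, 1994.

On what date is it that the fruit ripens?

April 20, 1995

The seeds are planted: Oct 27, 1994.
Germination occurs: Oct 27, 1994 + 11 days = Nov 7, 1994.
The first true leaves appear: Nov 7, 1994 + 49 days = Dec 26, 1994.
Flowering begins: Dec 26, 1994 + 7 days = Jan 2, 1995.
Pollination is complete: Jan 2, 1995 + 9 days = Jan 11, 1995.
Fruit set is observed: Jan 11, 1995 + 80 days = Apr 1, 1995.
The fruit ripens: Apr 1, 1995 + 19 days = Apr 20, 1995.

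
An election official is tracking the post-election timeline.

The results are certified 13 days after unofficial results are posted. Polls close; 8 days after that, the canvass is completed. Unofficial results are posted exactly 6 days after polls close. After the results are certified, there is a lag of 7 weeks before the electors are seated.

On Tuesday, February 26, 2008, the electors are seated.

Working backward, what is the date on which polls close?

The electors are seated: Feb 26, 2008.
The results are certified: Feb 26, 2008 − 7 weeks = Jan 8, 2008.
Unofficial results are posted: Jan 8, 2008 − 13 days = Dec 26, 2007.
Polls close: Dec 26, 2007 − 6 days = Dec 20, 2007.

Thursday, December 20, 2007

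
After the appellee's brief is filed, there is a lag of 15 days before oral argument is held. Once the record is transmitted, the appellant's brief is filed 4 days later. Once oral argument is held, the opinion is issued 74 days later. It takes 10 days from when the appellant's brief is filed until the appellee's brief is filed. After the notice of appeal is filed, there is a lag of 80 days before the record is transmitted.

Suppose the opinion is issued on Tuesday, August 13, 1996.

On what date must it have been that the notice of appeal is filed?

Monday, February 12, 1996

The opinion is issued: Aug 13, 1996.
Oral argument is held: Aug 13, 1996 − 74 days = May 31, 1996.
The appellee's brief is filed: May 31, 1996 − 15 days = May 16, 1996.
The appellant's brief is filed: May 16, 1996 − 10 days = May 6, 1996.
The record is transmitted: May 6, 1996 − 4 days = May 2, 1996.
The notice of appeal is filed: May 2, 1996 − 80 days = Feb 12, 1996.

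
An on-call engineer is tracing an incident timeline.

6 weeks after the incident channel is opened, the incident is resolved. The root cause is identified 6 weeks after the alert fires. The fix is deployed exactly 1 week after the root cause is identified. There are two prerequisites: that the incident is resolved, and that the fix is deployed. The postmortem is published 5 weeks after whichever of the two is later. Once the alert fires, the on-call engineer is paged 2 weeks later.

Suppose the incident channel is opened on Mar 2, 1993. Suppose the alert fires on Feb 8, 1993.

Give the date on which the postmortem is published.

May 18, 1993

The incident channel is opened: Mar 2, 1993.
The incident is resolved: Mar 2, 1993 + 6 weeks = Apr 13, 1993.
The alert fires: Feb 8, 1993.
The root cause is identified: Feb 8, 1993 + 6 weeks = Mar 22, 1993.
The fix is deployed: Mar 22, 1993 + 1 week = Mar 29, 1993.
Both prerequisites met — the incident is resolved (Apr 13, 1993), the fix is deployed (Mar 29, 1993); the later is Apr 13, 1993.
The postmortem is published: Apr 13, 1993 + 5 weeks = May 18, 1993.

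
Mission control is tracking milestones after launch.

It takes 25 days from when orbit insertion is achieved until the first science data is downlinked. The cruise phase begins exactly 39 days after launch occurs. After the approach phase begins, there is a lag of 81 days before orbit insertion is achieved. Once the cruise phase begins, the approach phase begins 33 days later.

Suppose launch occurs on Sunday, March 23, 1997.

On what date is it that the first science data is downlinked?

Launch occurs: Mar 23, 1997.
The cruise phase begins: Mar 23, 1997 + 39 days = May 1, 1997.
The approach phase begins: May 1, 1997 + 33 days = Jun 3, 1997.
Orbit insertion is achieved: Jun 3, 1997 + 81 days = Aug 23, 1997.
The first science data is downlinked: Aug 23, 1997 + 25 days = Sep 17, 1997.

Wednesday, September 17, 1997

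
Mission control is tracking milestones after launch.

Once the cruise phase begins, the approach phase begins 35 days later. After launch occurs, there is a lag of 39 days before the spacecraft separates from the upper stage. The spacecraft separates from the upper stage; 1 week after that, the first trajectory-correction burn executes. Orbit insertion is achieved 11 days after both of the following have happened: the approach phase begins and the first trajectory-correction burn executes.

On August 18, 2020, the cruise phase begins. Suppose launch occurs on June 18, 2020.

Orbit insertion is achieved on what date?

The cruise phase begins: Aug 18, 2020.
The approach phase begins: Aug 18, 2020 + 35 days = Sep 22, 2020.
Launch occurs: Jun 18, 2020.
The spacecraft separates from the upper stage: Jun 18, 2020 + 39 days = Jul 27, 2020.
The first trajectory-correction burn executes: Jul 27, 2020 + 1 week = Aug 3, 2020.
Both prerequisites met — the approach phase begins (Sep 22, 2020), the first trajectory-correction burn executes (Aug 3, 2020); the later is Sep 22, 2020.
Orbit insertion is achieved: Sep 22, 2020 + 11 days = Oct 3, 2020.

October 3, 2020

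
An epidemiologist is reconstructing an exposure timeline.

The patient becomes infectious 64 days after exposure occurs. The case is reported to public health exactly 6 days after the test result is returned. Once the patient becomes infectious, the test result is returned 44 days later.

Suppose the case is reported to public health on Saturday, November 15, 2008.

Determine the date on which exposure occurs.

The case is reported to public health: Nov 15, 2008.
The test result is returned: Nov 15, 2008 − 6 days = Nov 9, 2008.
The patient becomes infectious: Nov 9, 2008 − 44 days = Sep 26, 2008.
Exposure occurs: Sep 26, 2008 − 64 days = Jul 24, 2008.

Thursday, July 24, 2008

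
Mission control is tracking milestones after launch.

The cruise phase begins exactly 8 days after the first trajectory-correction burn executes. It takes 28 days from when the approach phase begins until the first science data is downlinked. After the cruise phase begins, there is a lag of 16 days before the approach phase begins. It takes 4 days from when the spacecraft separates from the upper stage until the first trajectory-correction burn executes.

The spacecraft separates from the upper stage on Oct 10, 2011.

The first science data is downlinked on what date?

Dec 5, 2011

The spacecraft separates from the upper stage: Oct 10, 2011.
The first trajectory-correction burn executes: Oct 10, 2011 + 4 days = Oct 14, 2011.
The cruise phase begins: Oct 14, 2011 + 8 days = Oct 22, 2011.
The approach phase begins: Oct 22, 2011 + 16 days = Nov 7, 2011.
The first science data is downlinked: Nov 7, 2011 + 28 days = Dec 5, 2011.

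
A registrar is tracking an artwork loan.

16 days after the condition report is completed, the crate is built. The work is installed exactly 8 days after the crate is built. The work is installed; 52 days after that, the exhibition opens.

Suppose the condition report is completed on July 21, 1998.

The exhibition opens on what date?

The condition report is completed: Jul 21, 1998.
The crate is built: Jul 21, 1998 + 16 days = Aug 6, 1998.
The work is installed: Aug 6, 1998 + 8 days = Aug 14, 1998.
The exhibition opens: Aug 14, 1998 + 52 days = Oct 5, 1998.

October 5, 1998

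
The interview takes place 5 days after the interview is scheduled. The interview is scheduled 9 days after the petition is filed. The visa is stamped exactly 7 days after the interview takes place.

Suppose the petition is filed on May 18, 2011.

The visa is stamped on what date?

The petition is filed: May 18, 2011.
The interview is scheduled: May 18, 2011 + 9 days = May 27, 2011.
The interview takes place: May 27, 2011 + 5 days = Jun 1, 2011.
The visa is stamped: Jun 1, 2011 + 7 days = Jun 8, 2011.

June 8, 2011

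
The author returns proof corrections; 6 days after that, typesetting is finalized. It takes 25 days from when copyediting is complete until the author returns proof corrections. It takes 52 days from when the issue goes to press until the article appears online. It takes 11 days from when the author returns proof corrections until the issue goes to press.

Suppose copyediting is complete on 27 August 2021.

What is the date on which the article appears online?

Copyediting is complete: Aug 27, 2021.
The author returns proof corrections: Aug 27, 2021 + 25 days = Sep 21, 2021.
The issue goes to press: Sep 21, 2021 + 11 days = Oct 2, 2021.
The article appears online: Oct 2, 2021 + 52 days = Nov 23, 2021.

23 November 2021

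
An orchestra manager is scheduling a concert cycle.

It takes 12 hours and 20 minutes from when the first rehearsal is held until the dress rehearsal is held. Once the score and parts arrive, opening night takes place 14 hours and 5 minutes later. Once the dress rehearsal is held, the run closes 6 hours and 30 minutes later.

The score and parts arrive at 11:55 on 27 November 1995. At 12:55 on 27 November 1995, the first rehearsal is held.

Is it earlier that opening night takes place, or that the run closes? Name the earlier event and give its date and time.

Opening night takes place — 02:00 on 28 November 1995

The score and parts arrive: 11:55 Nov 27, 1995.
Opening night takes place: 11:55 Nov 27, 1995 + 14h05m = 02:00 Nov 28, 1995.
The first rehearsal is held: 12:55 Nov 27, 1995.
The dress rehearsal is held: 12:55 Nov 27, 1995 + 12h20m = 01:15 Nov 28, 1995.
The run closes: 01:15 Nov 28, 1995 + 6h30m = 07:45 Nov 28, 1995.
Comparing: opening night takes place at 02:00 Nov 28, 1995 vs the run closes at 07:45 Nov 28, 1995. Earlier: opening night takes place.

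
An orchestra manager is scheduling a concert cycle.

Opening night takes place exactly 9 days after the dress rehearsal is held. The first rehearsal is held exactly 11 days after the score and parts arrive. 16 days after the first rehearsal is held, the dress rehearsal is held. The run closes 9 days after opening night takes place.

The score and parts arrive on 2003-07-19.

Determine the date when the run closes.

The score and parts arrive: Jul 19, 2003.
The first rehearsal is held: Jul 19, 2003 + 11 days = Jul 30, 2003.
The dress rehearsal is held: Jul 30, 2003 + 16 days = Aug 15, 2003.
Opening night takes place: Aug 15, 2003 + 9 days = Aug 24, 2003.
The run closes: Aug 24, 2003 + 9 days = Sep 2, 2003.

2003-09-02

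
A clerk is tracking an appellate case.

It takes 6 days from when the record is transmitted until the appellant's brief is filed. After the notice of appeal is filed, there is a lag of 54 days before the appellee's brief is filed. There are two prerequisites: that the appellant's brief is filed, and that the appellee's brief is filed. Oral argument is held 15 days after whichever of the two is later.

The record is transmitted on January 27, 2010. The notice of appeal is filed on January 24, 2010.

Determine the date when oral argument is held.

April 3, 2010

The record is transmitted: Jan 27, 2010.
The appellant's brief is filed: Jan 27, 2010 + 6 days = Feb 2, 2010.
The notice of appeal is filed: Jan 24, 2010.
The appellee's brief is filed: Jan 24, 2010 + 54 days = Mar 19, 2010.
Both prerequisites met — the appellant's brief is filed (Feb 2, 2010), the appellee's brief is filed (Mar 19, 2010); the later is Mar 19, 2010.
Oral argument is held: Mar 19, 2010 + 15 days = Apr 3, 2010.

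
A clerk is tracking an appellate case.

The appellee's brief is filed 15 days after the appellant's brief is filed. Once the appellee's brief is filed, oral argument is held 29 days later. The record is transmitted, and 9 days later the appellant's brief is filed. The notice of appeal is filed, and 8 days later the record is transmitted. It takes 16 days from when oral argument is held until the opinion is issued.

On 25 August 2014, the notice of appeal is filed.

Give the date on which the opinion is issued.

The notice of appeal is filed: Aug 25, 2014.
The record is transmitted: Aug 25, 2014 + 8 days = Sep 2, 2014.
The appellant's brief is filed: Sep 2, 2014 + 9 days = Sep 11, 2014.
The appellee's brief is filed: Sep 11, 2014 + 15 days = Sep 26, 2014.
Oral argument is held: Sep 26, 2014 + 29 days = Oct 25, 2014.
The opinion is issued: Oct 25, 2014 + 16 days = Nov 10, 2014.

10 November 2014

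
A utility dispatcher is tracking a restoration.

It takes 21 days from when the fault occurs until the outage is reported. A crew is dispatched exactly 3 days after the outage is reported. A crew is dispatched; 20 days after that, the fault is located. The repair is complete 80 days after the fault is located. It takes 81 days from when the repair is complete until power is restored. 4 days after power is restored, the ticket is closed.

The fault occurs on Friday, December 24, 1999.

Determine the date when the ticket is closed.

The fault occurs: Dec 24, 1999.
The outage is reported: Dec 24, 1999 + 21 days = Jan 14, 2000.
A crew is dispatched: Jan 14, 2000 + 3 days = Jan 17, 2000.
The fault is located: Jan 17, 2000 + 20 days = Feb 6, 2000.
The repair is complete: Feb 6, 2000 + 80 days = Apr 26, 2000.
Power is restored: Apr 26, 2000 + 81 days = Jul 16, 2000.
The ticket is closed: Jul 16, 2000 + 4 days = Jul 20, 2000.

Thursday, July 20, 2000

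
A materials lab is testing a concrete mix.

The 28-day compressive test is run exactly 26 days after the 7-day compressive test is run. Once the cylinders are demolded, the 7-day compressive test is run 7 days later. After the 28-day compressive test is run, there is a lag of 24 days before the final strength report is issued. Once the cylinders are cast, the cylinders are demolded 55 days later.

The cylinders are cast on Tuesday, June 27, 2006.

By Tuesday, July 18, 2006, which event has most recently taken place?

The cylinders are cast

The cylinders are cast: Jun 27, 2006.
The cylinders are demolded: Jun 27, 2006 + 55 days = Aug 21, 2006.
The 7-day compressive test is run: Aug 21, 2006 + 7 days = Aug 28, 2006.
The 28-day compressive test is run: Aug 28, 2006 + 26 days = Sep 23, 2006.
The final strength report is issued: Sep 23, 2006 + 24 days = Oct 17, 2006.
Jul 18, 2006 falls between when the cylinders are cast (Jun 27, 2006) and when the cylinders are demolded (Aug 21, 2006).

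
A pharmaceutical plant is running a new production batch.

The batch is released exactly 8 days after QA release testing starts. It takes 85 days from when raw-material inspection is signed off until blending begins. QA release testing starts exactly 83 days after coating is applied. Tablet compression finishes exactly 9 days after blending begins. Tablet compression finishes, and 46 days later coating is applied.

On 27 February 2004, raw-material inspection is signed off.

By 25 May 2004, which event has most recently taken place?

Raw-material inspection is signed off: Feb 27, 2004.
Blending begins: Feb 27, 2004 + 85 days = May 22, 2004.
Tablet compression finishes: May 22, 2004 + 9 days = May 31, 2004.
Coating is applied: May 31, 2004 + 46 days = Jul 16, 2004.
QA release testing starts: Jul 16, 2004 + 83 days = Oct 7, 2004.
The batch is released: Oct 7, 2004 + 8 days = Oct 15, 2004.
May 25, 2004 falls between when blending begins (May 22, 2004) and when tablet compression finishes (May 31, 2004).

Blending begins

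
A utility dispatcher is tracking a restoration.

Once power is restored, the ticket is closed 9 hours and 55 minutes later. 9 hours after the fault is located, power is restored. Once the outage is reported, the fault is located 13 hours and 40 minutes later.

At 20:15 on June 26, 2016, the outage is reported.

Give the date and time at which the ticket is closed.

The outage is reported: 20:15 Jun 26, 2016.
The fault is located: 20:15 Jun 26, 2016 + 13h40m = 09:55 Jun 27, 2016.
Power is restored: 09:55 Jun 27, 2016 + 9h = 18:55 Jun 27, 2016.
The ticket is closed: 18:55 Jun 27, 2016 + 9h55m = 04:50 Jun 28, 2016.

04:50 on June 28, 2016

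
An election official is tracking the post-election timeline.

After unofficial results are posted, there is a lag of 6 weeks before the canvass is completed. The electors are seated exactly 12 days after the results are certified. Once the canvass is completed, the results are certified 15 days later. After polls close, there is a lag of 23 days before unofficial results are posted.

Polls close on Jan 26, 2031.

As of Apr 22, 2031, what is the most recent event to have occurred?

The results are certified

Polls close: Jan 26, 2031.
Unofficial results are posted: Jan 26, 2031 + 23 days = Feb 18, 2031.
The canvass is completed: Feb 18, 2031 + 6 weeks = Apr 1, 2031.
The results are certified: Apr 1, 2031 + 15 days = Apr 16, 2031.
The electors are seated: Apr 16, 2031 + 12 days = Apr 28, 2031.
Apr 22, 2031 falls between when the results are certified (Apr 16, 2031) and when the electors are seated (Apr 28, 2031).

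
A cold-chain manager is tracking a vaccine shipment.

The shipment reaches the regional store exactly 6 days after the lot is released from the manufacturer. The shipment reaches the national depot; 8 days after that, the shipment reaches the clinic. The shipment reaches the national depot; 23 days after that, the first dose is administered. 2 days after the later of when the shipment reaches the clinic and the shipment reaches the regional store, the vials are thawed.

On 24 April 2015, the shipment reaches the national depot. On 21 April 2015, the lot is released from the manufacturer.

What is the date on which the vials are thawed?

4 May 2015

The shipment reaches the national depot: Apr 24, 2015.
The shipment reaches the clinic: Apr 24, 2015 + 8 days = May 2, 2015.
The lot is released from the manufacturer: Apr 21, 2015.
The shipment reaches the regional store: Apr 21, 2015 + 6 days = Apr 27, 2015.
Both prerequisites met — the shipment reaches the clinic (May 2, 2015), the shipment reaches the regional store (Apr 27, 2015); the later is May 2, 2015.
The vials are thawed: May 2, 2015 + 2 days = May 4, 2015.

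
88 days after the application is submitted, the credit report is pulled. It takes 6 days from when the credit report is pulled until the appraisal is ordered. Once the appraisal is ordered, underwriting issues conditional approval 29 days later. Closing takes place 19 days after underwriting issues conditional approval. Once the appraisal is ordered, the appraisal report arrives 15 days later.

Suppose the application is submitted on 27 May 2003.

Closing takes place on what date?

The application is submitted: May 27, 2003.
The credit report is pulled: May 27, 2003 + 88 days = Aug 23, 2003.
The appraisal is ordered: Aug 23, 2003 + 6 days = Aug 29, 2003.
Underwriting issues conditional approval: Aug 29, 2003 + 29 days = Sep 27, 2003.
Closing takes place: Sep 27, 2003 + 19 days = Oct 16, 2003.

16 October 2003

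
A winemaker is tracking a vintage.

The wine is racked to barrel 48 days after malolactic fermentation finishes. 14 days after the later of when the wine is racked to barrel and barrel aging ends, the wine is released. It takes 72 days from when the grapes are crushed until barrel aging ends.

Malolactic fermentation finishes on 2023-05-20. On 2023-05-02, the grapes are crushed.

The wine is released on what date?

Malolactic fermentation finishes: May 20, 2023.
The wine is racked to barrel: May 20, 2023 + 48 days = Jul 7, 2023.
The grapes are crushed: May 2, 2023.
Barrel aging ends: May 2, 2023 + 72 days = Jul 13, 2023.
Both prerequisites met — the wine is racked to barrel (Jul 7, 2023), barrel aging ends (Jul 13, 2023); the later is Jul 13, 2023.
The wine is released: Jul 13, 2023 + 14 days = Jul 27, 2023.

2023-07-27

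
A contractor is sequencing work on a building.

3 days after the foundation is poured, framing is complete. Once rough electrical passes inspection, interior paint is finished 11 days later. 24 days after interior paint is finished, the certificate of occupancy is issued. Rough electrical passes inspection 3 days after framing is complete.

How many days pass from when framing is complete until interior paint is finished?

14 days

Causal path: framing is complete → rough electrical passes inspection → interior paint is finished.
Total delay along the path: 3 + 11 = 14 days.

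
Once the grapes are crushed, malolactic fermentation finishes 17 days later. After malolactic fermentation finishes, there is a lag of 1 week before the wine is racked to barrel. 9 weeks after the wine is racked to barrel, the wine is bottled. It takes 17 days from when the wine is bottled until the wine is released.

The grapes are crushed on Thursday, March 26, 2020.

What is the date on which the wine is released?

The grapes are crushed: Mar 26, 2020.
Malolactic fermentation finishes: Mar 26, 2020 + 17 days = Apr 12, 2020.
The wine is racked to barrel: Apr 12, 2020 + 1 week = Apr 19, 2020.
The wine is bottled: Apr 19, 2020 + 9 weeks = Jun 21, 2020.
The wine is released: Jun 21, 2020 + 17 days = Jul 8, 2020.

Wednesday, July 8, 2020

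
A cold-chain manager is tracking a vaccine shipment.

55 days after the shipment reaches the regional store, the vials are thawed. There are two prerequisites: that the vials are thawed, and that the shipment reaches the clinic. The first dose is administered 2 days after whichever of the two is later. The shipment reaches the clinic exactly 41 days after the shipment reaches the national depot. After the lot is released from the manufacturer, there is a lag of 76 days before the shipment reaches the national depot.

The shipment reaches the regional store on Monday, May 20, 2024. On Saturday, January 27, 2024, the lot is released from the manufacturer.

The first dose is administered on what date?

The shipment reaches the regional store: May 20, 2024.
The vials are thawed: May 20, 2024 + 55 days = Jul 14, 2024.
The lot is released from the manufacturer: Jan 27, 2024.
The shipment reaches the national depot: Jan 27, 2024 + 76 days = Apr 12, 2024.
The shipment reaches the clinic: Apr 12, 2024 + 41 days = May 23, 2024.
Both prerequisites met — the vials are thawed (Jul 14, 2024), the shipment reaches the clinic (May 23, 2024); the later is Jul 14, 2024.
The first dose is administered: Jul 14, 2024 + 2 days = Jul 16, 2024.

Tuesday, July 16, 2024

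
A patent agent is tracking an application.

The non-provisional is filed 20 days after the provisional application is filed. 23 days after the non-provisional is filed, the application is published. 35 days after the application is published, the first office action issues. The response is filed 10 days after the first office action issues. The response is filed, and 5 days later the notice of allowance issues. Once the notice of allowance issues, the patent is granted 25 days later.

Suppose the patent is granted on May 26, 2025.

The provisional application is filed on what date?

The patent is granted: May 26, 2025.
The notice of allowance issues: May 26, 2025 − 25 days = May 1, 2025.
The response is filed: May 1, 2025 − 5 days = Apr 26, 2025.
The first office action issues: Apr 26, 2025 − 10 days = Apr 16, 2025.
The application is published: Apr 16, 2025 − 35 days = Mar 12, 2025.
The non-provisional is filed: Mar 12, 2025 − 23 days = Feb 17, 2025.
The provisional application is filed: Feb 17, 2025 − 20 days = Jan 28, 2025.

January 28, 2025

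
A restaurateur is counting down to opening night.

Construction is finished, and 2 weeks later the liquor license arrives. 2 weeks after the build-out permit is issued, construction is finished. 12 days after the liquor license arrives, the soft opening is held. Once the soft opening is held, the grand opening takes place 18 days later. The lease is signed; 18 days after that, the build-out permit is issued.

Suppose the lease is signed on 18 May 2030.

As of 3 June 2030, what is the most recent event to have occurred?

The lease is signed: May 18, 2030.
The build-out permit is issued: May 18, 2030 + 18 days = Jun 5, 2030.
Construction is finished: Jun 5, 2030 + 2 weeks = Jun 19, 2030.
The liquor license arrives: Jun 19, 2030 + 2 weeks = Jul 3, 2030.
The soft opening is held: Jul 3, 2030 + 12 days = Jul 15, 2030.
The grand opening takes place: Jul 15, 2030 + 18 days = Aug 2, 2030.
Jun 3, 2030 falls between when the lease is signed (May 18, 2030) and when the build-out permit is issued (Jun 5, 2030).

The lease is signed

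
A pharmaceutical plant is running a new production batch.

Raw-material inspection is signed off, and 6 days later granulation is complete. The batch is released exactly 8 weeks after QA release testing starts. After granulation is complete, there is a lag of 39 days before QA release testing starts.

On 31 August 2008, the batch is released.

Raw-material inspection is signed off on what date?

22 May 2008

The batch is released: Aug 31, 2008.
QA release testing starts: Aug 31, 2008 − 8 weeks = Jul 6, 2008.
Granulation is complete: Jul 6, 2008 − 39 days = May 28, 2008.
Raw-material inspection is signed off: May 28, 2008 − 6 days = May 22, 2008.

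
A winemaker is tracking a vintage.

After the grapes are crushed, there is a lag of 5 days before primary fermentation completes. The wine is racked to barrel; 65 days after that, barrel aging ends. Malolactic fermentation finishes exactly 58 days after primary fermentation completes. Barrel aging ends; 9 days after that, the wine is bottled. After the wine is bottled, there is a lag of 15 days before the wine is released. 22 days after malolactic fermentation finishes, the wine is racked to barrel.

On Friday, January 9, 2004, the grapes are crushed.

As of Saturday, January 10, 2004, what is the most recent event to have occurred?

The grapes are crushed

The grapes are crushed: Jan 9, 2004.
Primary fermentation completes: Jan 9, 2004 + 5 days = Jan 14, 2004.
Malolactic fermentation finishes: Jan 14, 2004 + 58 days = Mar 12, 2004.
The wine is racked to barrel: Mar 12, 2004 + 22 days = Apr 3, 2004.
Barrel aging ends: Apr 3, 2004 + 65 days = Jun 7, 2004.
The wine is bottled: Jun 7, 2004 + 9 days = Jun 16, 2004.
The wine is released: Jun 16, 2004 + 15 days = Jul 1, 2004.
Jan 10, 2004 falls between when the grapes are crushed (Jan 9, 2004) and when primary fermentation completes (Jan 14, 2004).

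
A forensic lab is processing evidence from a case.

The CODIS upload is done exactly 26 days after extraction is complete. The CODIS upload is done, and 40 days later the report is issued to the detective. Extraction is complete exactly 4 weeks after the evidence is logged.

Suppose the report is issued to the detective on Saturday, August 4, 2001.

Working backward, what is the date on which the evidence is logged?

The report is issued to the detective: Aug 4, 2001.
The CODIS upload is done: Aug 4, 2001 − 40 days = Jun 25, 2001.
Extraction is complete: Jun 25, 2001 − 26 days = May 30, 2001.
The evidence is logged: May 30, 2001 − 4 weeks = May 2, 2001.

Wednesday, May 2, 2001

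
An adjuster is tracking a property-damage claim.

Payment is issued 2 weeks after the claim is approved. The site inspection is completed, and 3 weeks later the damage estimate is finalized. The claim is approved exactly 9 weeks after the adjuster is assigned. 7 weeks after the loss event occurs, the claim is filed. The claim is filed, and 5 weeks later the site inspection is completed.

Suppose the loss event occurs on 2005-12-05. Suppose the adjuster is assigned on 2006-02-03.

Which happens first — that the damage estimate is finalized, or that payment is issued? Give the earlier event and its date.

The damage estimate is finalized — 2006-03-20

The loss event occurs: Dec 5, 2005.
The claim is filed: Dec 5, 2005 + 7 weeks = Jan 23, 2006.
The site inspection is completed: Jan 23, 2006 + 5 weeks = Feb 27, 2006.
The damage estimate is finalized: Feb 27, 2006 + 3 weeks = Mar 20, 2006.
The adjuster is assigned: Feb 3, 2006.
The claim is approved: Feb 3, 2006 + 9 weeks = Apr 7, 2006.
Payment is issued: Apr 7, 2006 + 2 weeks = Apr 21, 2006.
Comparing: the damage estimate is finalized on Mar 20, 2006 vs payment is issued on Apr 21, 2006. Earlier: the damage estimate is finalized.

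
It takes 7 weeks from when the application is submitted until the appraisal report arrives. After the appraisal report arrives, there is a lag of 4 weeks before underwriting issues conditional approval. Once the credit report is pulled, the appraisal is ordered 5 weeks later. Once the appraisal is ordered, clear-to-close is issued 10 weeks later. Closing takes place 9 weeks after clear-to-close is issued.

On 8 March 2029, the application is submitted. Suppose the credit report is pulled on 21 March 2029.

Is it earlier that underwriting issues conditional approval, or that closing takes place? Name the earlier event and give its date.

Underwriting issues conditional approval — 24 May 2029

The application is submitted: Mar 8, 2029.
The appraisal report arrives: Mar 8, 2029 + 7 weeks = Apr 26, 2029.
Underwriting issues conditional approval: Apr 26, 2029 + 4 weeks = May 24, 2029.
The credit report is pulled: Mar 21, 2029.
The appraisal is ordered: Mar 21, 2029 + 5 weeks = Apr 25, 2029.
Clear-to-close is issued: Apr 25, 2029 + 10 weeks = Jul 4, 2029.
Closing takes place: Jul 4, 2029 + 9 weeks = Sep 5, 2029.
Comparing: underwriting issues conditional approval on May 24, 2029 vs closing takes place on Sep 5, 2029. Earlier: underwriting issues conditional approval.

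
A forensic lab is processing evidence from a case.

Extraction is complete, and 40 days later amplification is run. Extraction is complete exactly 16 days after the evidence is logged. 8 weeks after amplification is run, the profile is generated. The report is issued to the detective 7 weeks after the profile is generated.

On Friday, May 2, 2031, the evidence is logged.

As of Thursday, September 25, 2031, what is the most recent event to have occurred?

The profile is generated

The evidence is logged: May 2, 2031.
Extraction is complete: May 2, 2031 + 16 days = May 18, 2031.
Amplification is run: May 18, 2031 + 40 days = Jun 27, 2031.
The profile is generated: Jun 27, 2031 + 8 weeks = Aug 22, 2031.
The report is issued to the detective: Aug 22, 2031 + 7 weeks = Oct 10, 2031.
Sep 25, 2031 falls between when the profile is generated (Aug 22, 2031) and when the report is issued to the detective (Oct 10, 2031).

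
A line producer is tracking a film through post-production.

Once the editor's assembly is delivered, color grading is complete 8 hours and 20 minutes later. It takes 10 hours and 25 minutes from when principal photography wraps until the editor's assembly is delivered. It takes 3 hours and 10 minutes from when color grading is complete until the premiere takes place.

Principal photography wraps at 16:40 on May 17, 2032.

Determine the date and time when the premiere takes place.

14:35 on May 18, 2032

Principal photography wraps: 16:40 May 17, 2032.
The editor's assembly is delivered: 16:40 May 17, 2032 + 10h25m = 03:05 May 18, 2032.
Color grading is complete: 03:05 May 18, 2032 + 8h20m = 11:25 May 18, 2032.
The premiere takes place: 11:25 May 18, 2032 + 3h10m = 14:35 May 18, 2032.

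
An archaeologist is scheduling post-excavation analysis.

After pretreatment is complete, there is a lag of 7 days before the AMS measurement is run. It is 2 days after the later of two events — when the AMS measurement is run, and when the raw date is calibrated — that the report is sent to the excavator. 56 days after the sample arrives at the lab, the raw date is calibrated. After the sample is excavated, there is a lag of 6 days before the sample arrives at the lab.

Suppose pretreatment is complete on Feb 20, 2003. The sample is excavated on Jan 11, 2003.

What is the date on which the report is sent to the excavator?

Mar 16, 2003

Pretreatment is complete: Feb 20, 2003.
The AMS measurement is run: Feb 20, 2003 + 7 days = Feb 27, 2003.
The sample is excavated: Jan 11, 2003.
The sample arrives at the lab: Jan 11, 2003 + 6 days = Jan 17, 2003.
The raw date is calibrated: Jan 17, 2003 + 56 days = Mar 14, 2003.
Both prerequisites met — the AMS measurement is run (Feb 27, 2003), the raw date is calibrated (Mar 14, 2003); the later is Mar 14, 2003.
The report is sent to the excavator: Mar 14, 2003 + 2 days = Mar 16, 2003.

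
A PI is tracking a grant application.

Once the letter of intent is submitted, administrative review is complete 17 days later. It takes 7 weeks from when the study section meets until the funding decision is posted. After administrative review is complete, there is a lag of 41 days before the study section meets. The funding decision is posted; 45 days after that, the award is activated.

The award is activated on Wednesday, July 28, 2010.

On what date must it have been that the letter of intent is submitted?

Friday, February 26, 2010

The award is activated: Jul 28, 2010.
The funding decision is posted: Jul 28, 2010 − 45 days = Jun 13, 2010.
The study section meets: Jun 13, 2010 − 7 weeks = Apr 25, 2010.
Administrative review is complete: Apr 25, 2010 − 41 days = Mar 15, 2010.
The letter of intent is submitted: Mar 15, 2010 − 17 days = Feb 26, 2010.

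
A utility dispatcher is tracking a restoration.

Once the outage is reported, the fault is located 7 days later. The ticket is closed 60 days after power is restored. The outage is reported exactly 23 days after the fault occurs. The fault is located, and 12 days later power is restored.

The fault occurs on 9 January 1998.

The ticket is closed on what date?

The fault occurs: Jan 9, 1998.
The outage is reported: Jan 9, 1998 + 23 days = Feb 1, 1998.
The fault is located: Feb 1, 1998 + 7 days = Feb 8, 1998.
Power is restored: Feb 8, 1998 + 12 days = Feb 20, 1998.
The ticket is closed: Feb 20, 1998 + 60 days = Apr 21, 1998.

21 April 1998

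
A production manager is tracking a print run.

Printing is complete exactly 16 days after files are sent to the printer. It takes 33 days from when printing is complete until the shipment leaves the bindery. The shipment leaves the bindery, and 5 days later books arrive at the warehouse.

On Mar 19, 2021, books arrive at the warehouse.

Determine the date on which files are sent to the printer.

Jan 24, 2021

Books arrive at the warehouse: Mar 19, 2021.
The shipment leaves the bindery: Mar 19, 2021 − 5 days = Mar 14, 2021.
Printing is complete: Mar 14, 2021 − 33 days = Feb 9, 2021.
Files are sent to the printer: Feb 9, 2021 − 16 days = Jan 24, 2021.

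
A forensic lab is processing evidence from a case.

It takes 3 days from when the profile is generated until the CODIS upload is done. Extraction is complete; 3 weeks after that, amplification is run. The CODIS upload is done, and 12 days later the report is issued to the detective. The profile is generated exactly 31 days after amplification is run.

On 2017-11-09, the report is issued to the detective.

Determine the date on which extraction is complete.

2017-09-03

The report is issued to the detective: Nov 9, 2017.
The CODIS upload is done: Nov 9, 2017 − 12 days = Oct 28, 2017.
The profile is generated: Oct 28, 2017 − 3 days = Oct 25, 2017.
Amplification is run: Oct 25, 2017 − 31 days = Sep 24, 2017.
Extraction is complete: Sep 24, 2017 − 3 weeks = Sep 3, 2017.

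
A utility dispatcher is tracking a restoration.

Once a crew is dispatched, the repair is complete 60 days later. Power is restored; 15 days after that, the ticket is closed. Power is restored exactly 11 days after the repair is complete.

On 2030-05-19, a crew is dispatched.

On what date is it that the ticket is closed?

2030-08-13

A crew is dispatched: May 19, 2030.
The repair is complete: May 19, 2030 + 60 days = Jul 18, 2030.
Power is restored: Jul 18, 2030 + 11 days = Jul 29, 2030.
The ticket is closed: Jul 29, 2030 + 15 days = Aug 13, 2030.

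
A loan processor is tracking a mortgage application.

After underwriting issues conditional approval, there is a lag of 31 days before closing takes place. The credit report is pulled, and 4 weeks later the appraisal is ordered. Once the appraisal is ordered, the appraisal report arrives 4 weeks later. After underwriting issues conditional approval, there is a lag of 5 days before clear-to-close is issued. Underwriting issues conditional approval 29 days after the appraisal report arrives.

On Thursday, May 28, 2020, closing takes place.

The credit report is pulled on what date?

Sunday, February 2, 2020

Closing takes place: May 28, 2020.
Underwriting issues conditional approval: May 28, 2020 − 31 days = Apr 27, 2020.
The appraisal report arrives: Apr 27, 2020 − 29 days = Mar 29, 2020.
The appraisal is ordered: Mar 29, 2020 − 4 weeks = Mar 1, 2020.
The credit report is pulled: Mar 1, 2020 − 4 weeks = Feb 2, 2020.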